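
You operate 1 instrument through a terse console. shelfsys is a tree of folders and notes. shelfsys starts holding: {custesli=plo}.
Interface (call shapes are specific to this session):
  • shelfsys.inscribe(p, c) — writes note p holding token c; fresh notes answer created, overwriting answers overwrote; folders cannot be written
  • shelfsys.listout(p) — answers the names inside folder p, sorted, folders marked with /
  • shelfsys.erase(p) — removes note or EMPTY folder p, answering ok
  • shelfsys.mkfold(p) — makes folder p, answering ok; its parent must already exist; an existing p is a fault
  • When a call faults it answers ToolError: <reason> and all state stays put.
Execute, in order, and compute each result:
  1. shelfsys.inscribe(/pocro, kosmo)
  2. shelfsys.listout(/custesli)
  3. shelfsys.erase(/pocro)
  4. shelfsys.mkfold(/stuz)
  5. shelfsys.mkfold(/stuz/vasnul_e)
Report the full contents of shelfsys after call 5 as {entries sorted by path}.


Using inscribe on p: /pocro, c: kosmo, which returns created.
I call listout on p: /custesli, and get ToolError: not a directory.
Calling erase on p: /pocro, → ok.
I call mkfold on p: /stuz, — result: ok.
Now I run mkfold on p: /stuz/vasnul_e, and observe ok.

Answer: {custesli=plo, stuz/, stuz/vasnul_e/}


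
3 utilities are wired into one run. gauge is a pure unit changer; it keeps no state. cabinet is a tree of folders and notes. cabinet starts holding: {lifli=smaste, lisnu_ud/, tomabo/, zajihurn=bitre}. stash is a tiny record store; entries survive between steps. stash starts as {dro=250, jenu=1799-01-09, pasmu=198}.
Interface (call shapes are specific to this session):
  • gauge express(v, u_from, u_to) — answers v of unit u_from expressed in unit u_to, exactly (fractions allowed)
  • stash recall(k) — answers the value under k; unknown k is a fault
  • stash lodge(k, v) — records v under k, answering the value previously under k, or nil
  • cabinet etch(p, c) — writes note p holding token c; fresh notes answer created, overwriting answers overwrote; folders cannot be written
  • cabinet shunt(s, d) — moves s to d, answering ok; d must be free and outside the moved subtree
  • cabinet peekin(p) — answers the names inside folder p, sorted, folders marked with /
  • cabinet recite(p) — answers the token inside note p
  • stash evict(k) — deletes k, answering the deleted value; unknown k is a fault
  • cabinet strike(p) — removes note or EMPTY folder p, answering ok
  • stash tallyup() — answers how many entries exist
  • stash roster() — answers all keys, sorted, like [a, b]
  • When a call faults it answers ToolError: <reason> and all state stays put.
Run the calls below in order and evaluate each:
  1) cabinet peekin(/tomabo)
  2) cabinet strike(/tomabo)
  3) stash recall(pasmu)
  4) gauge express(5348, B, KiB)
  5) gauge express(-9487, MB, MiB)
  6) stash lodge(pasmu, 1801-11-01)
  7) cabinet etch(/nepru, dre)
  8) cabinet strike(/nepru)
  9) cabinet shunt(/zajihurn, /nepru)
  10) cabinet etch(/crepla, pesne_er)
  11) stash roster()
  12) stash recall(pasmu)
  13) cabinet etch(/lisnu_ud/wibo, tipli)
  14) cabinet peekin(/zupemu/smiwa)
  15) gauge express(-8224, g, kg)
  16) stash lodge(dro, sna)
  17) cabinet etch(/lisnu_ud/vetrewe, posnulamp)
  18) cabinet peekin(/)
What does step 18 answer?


;; cabinet peekin(p: /tomabo) => []
;; cabinet strike(p: /tomabo) => ok
;; stash recall(k: pasmu) => 198
;; gauge express(v: 5348, u_from: B, u_to: KiB) => 1337/256
;; gauge express(v: -9487, u_from: MB, u_to: MiB) => -148234375/16384
;; stash lodge(k: pasmu, v: 1801-11-01) => 198
;; cabinet etch(p: /nepru, c: dre) => created
;; cabinet strike(p: /nepru) => ok
;; cabinet shunt(s: /zajihurn, d: /nepru) => ok
;; cabinet etch(p: /crepla, c: pesne_er) => created
;; stash roster() => [dro, jenu, pasmu]
;; stash recall(k: pasmu) => 1801-11-01
;; cabinet etch(p: /lisnu_ud/wibo, c: tipli) => created
;; cabinet peekin(p: /zupemu/smiwa) => ToolError: not found
;; gauge express(v: -8224, u_from: g, u_to: kg) => -1028/125
;; stash lodge(k: dro, v: sna) => 250
;; cabinet etch(p: /lisnu_ud/vetrewe, c: posnulamp) => created
;; cabinet peekin(p: /) => [crepla, lifli, lisnu_ud/, nepru]

Answer: [crepla, lifli, lisnu_ud/, nepru]


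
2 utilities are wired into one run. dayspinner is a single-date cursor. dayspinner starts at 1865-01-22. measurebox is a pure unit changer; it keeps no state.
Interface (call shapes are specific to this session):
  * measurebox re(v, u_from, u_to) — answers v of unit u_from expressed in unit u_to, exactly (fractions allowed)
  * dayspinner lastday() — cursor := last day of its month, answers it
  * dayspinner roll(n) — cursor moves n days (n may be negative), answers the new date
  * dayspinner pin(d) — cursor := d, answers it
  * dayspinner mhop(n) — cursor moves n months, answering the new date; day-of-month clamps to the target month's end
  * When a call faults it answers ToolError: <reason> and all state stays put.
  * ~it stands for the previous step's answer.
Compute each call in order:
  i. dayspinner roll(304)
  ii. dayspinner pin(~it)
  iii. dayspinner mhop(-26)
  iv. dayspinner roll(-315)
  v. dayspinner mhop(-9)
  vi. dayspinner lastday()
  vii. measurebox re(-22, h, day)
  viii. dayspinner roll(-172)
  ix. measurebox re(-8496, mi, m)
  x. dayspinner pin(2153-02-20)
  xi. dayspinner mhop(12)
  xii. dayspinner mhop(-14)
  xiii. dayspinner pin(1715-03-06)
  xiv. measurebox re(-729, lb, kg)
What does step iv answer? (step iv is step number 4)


==> dayspinner roll(n=304)
<== 1865-11-22
==> dayspinner pin(d=~it)
<== 1865-11-22
==> dayspinner mhop(n=-26)
<== 1863-09-22
==> dayspinner roll(n=-315)
<== 1862-11-11
==> dayspinner mhop(n=-9)
<== 1862-02-11
==> dayspinner lastday()
<== 1862-02-28
==> measurebox re(v=-22, u_from=h, u_to=day)
<== -11/12
==> dayspinner roll(n=-172)
<== 1861-09-09
==> measurebox re(v=-8496, u_from=mi, u_to=m)
<== -1709123328/125
==> dayspinner pin(d=2153-02-20)
<== 2153-02-20
==> dayspinner mhop(n=12)
<== 2154-02-20
==> dayspinner mhop(n=-14)
<== 2152-12-20
==> dayspinner pin(d=1715-03-06)
<== 1715-03-06
==> measurebox re(v=-729, u_from=lb, u_to=kg)
<== -33066883773/100000000

Answer: 1862-11-11


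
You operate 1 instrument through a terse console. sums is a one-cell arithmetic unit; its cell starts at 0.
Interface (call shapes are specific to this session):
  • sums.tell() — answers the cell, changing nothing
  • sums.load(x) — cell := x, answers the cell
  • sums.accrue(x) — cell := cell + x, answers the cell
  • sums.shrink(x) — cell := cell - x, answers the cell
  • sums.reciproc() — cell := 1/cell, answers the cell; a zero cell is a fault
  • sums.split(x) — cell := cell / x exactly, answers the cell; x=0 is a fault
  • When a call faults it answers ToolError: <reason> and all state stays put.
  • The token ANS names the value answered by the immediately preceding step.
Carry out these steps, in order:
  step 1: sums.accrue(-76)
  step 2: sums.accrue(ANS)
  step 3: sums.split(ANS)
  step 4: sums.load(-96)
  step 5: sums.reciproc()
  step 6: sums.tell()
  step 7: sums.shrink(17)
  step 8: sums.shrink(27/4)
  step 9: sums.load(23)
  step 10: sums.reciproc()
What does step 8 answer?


! accrue(x: -76) -> -76
! accrue(x: ANS) -> -152
! split(x: ANS) -> 1
! load(x: -96) -> -96
! reciproc() -> -1/96
! tell() -> -1/96
! shrink(x: 17) -> -1633/96
! shrink(x: 27/4) -> -2281/96
! load(x: 23) -> 23
! reciproc() -> 1/23

Answer: -2281/96


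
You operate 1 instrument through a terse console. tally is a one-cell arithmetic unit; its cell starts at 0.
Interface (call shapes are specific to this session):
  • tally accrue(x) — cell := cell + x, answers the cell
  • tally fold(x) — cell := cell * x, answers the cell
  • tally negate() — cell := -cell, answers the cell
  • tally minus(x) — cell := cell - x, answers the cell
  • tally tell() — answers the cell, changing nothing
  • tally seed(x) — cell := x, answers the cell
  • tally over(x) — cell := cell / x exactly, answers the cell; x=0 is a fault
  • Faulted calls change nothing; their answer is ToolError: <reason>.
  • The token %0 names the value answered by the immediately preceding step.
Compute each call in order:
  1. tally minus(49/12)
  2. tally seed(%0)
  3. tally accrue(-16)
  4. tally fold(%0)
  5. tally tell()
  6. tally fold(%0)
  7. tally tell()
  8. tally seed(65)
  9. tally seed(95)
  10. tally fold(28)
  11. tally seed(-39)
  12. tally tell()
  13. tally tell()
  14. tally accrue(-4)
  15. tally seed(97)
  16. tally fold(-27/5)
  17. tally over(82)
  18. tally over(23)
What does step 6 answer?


% tally minus(x='49/12') : -49/12
% tally seed(x='%0') : -49/12
% tally accrue(x='-16') : -241/12
% tally fold(x='%0') : 58081/144
% tally tell() : 58081/144
% tally fold(x='%0') : 3373402561/20736
% tally tell() : 3373402561/20736
% tally seed(x='65') : 65
% tally seed(x='95') : 95
% tally fold(x='28') : 2660
% tally seed(x='-39') : -39
% tally tell() : -39
% tally tell() : -39
% tally accrue(x='-4') : -43
% tally seed(x='97') : 97
% tally fold(x='-27/5') : -2619/5
% tally over(x='82') : -2619/410
% tally over(x='23') : -2619/9430

Answer: 3373402561/20736


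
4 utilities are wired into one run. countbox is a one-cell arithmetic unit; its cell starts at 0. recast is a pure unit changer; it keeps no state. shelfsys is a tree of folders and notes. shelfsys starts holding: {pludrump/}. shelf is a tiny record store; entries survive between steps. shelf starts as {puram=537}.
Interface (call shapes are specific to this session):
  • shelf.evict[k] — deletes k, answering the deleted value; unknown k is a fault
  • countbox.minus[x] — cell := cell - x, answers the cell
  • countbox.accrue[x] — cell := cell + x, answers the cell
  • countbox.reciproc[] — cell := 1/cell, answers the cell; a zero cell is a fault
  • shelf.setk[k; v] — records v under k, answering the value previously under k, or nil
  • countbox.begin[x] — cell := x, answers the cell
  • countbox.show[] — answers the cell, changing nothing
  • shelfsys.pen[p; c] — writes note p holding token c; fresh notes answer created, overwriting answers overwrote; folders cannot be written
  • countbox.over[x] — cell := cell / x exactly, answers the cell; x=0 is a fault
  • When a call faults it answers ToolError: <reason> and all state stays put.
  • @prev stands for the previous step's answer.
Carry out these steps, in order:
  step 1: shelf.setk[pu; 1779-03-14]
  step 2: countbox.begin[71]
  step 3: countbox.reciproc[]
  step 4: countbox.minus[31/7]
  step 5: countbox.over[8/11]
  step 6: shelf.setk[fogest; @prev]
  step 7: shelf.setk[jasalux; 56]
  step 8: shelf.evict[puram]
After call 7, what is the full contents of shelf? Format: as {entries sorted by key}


Answer: {fogest=-12067/1988, jasalux=56, pu=1779-03-14, puram=537}

Derivation:
CALL shelf.setk[pu; 1779-03-14]
RET  nil
CALL countbox.begin[71]
RET  71
CALL countbox.reciproc[]
RET  1/71
CALL countbox.minus[31/7]
RET  -2194/497
CALL countbox.over[8/11]
RET  -12067/1988
CALL shelf.setk[fogest; @prev]
RET  nil
CALL shelf.setk[jasalux; 56]
RET  nil
CALL shelf.evict[puram]
RET  537


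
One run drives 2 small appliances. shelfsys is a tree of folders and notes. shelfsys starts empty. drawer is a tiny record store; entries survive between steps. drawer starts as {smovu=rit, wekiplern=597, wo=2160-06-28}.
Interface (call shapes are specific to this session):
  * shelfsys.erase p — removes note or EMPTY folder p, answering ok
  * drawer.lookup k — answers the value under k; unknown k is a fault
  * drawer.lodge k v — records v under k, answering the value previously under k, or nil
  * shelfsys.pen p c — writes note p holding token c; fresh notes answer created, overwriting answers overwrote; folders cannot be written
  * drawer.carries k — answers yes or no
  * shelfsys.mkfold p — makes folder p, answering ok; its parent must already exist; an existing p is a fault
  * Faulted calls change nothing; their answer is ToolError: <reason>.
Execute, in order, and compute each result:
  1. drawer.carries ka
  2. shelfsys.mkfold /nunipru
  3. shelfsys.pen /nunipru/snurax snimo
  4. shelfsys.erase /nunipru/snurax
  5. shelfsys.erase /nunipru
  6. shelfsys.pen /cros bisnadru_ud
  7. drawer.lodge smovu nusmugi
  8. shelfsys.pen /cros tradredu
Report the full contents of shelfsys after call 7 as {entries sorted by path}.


CALL carries[ka]
RET  no
CALL mkfold[/nunipru]
RET  ok
CALL pen[/nunipru/snurax; snimo]
RET  created
CALL erase[/nunipru/snurax]
RET  ok
CALL erase[/nunipru]
RET  ok
CALL pen[/cros; bisnadru_ud]
RET  created
CALL lodge[smovu; nusmugi]
RET  rit
CALL pen[/cros; tradredu]
RET  overwrote

Answer: {cros=bisnadru_ud}


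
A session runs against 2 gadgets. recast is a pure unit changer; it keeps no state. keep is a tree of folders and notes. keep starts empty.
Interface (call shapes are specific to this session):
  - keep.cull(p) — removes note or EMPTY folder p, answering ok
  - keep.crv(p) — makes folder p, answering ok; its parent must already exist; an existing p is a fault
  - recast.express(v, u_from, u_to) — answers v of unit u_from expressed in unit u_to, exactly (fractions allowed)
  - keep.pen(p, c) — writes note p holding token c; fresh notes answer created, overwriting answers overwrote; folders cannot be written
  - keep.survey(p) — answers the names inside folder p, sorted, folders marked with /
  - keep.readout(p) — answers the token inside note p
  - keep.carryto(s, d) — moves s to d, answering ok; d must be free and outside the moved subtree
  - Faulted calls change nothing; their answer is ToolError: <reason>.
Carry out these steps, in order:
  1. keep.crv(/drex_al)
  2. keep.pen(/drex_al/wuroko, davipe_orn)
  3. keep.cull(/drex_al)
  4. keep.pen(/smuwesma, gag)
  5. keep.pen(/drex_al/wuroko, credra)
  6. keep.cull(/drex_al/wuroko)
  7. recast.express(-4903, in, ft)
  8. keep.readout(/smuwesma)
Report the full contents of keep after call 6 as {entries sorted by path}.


-> keep.crv(p='/drex_al')
<- ok
-> keep.pen(p='/drex_al/wuroko', c='davipe_orn')
<- created
-> keep.cull(p='/drex_al')
<- ToolError: not empty
-> keep.pen(p='/smuwesma', c='gag')
<- created
-> keep.pen(p='/drex_al/wuroko', c='credra')
<- overwrote
-> keep.cull(p='/drex_al/wuroko')
<- ok
-> recast.express(v='-4903', u_from='in', u_to='ft')
<- -4903/12
-> keep.readout(p='/smuwesma')
<- gag

Answer: {drex_al/, smuwesma=gag}


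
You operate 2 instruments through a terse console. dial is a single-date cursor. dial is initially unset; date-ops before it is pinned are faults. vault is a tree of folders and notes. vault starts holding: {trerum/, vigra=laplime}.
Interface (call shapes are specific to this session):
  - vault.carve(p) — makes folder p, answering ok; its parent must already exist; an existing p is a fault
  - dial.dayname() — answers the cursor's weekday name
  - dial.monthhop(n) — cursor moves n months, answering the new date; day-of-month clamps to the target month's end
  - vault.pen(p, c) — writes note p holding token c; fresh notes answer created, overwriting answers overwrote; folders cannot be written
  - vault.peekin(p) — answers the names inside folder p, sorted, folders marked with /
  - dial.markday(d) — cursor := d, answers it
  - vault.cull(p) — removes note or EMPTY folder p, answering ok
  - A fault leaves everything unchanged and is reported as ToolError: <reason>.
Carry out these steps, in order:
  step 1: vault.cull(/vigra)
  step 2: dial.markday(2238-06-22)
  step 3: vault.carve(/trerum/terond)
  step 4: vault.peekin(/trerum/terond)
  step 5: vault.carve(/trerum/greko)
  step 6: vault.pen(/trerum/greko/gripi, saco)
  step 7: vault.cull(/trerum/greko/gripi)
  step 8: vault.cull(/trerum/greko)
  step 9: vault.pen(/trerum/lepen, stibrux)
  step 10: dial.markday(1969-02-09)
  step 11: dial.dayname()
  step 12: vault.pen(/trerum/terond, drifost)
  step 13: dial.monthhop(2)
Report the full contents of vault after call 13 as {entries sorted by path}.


> vault.cull /vigra
:: ok
> dial.markday 2238-06-22
:: 2238-06-22
> vault.carve /trerum/terond
:: ok
> vault.peekin /trerum/terond
:: []
> vault.carve /trerum/greko
:: ok
> vault.pen /trerum/greko/gripi saco
:: created
> vault.cull /trerum/greko/gripi
:: ok
> vault.cull /trerum/greko
:: ok
> vault.pen /trerum/lepen stibrux
:: created
> dial.markday 1969-02-09
:: 1969-02-09
> dial.dayname
:: Sunday
> vault.pen /trerum/terond drifost
:: ToolError: is a directory
> dial.monthhop 2
:: 1969-04-09

Answer: {trerum/, trerum/lepen=stibrux, trerum/terond/}


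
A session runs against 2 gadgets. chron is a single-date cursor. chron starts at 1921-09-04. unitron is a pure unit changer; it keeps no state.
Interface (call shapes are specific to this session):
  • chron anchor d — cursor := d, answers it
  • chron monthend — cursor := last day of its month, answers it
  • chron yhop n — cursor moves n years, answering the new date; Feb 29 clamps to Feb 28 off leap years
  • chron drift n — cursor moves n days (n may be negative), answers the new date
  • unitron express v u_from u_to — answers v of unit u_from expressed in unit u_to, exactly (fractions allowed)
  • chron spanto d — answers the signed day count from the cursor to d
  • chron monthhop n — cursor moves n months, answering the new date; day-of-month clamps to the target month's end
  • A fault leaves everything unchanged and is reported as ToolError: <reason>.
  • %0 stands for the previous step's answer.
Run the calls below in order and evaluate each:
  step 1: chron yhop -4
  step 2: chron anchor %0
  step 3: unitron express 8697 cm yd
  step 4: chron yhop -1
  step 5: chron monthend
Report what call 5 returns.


Answer: 1916-09-30

Derivation:
→ chron yhop(n='-4')
← 1917-09-04
→ chron anchor(d='%0')
← 1917-09-04
→ unitron express(v='8697', u_from='cm', u_to='yd')
← 72475/762
→ chron yhop(n='-1')
← 1916-09-04
→ chron monthend()
← 1916-09-30


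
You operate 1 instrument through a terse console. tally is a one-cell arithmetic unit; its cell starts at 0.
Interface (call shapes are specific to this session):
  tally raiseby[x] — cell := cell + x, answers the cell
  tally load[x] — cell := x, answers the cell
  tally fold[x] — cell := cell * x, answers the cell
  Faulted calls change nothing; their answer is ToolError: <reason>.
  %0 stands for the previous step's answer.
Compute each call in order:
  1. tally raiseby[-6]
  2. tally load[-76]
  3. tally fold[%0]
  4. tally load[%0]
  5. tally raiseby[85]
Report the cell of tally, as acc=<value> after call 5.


Answer: acc=5861

Derivation:
·→ tally raiseby(x=-6)
·← -6
·→ tally load(x=-76)
·← -76
·→ tally fold(x=%0)
·← 5776
·→ tally load(x=%0)
·← 5776
·→ tally raiseby(x=85)
·← 5861


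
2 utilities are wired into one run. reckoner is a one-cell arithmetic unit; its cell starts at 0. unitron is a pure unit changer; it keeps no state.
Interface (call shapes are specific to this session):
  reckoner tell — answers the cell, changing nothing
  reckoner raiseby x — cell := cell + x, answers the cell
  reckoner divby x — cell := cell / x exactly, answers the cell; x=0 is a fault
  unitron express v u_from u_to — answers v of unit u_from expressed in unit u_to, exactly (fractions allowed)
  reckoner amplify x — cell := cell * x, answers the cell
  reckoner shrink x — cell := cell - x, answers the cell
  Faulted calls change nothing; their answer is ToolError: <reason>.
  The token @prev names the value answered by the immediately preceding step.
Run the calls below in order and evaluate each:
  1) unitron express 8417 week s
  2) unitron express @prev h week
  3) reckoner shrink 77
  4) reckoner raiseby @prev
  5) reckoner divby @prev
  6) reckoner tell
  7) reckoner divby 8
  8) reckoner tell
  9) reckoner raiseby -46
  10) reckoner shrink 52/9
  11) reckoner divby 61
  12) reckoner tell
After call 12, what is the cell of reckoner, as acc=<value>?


% unitron express 8417 week s
  5090601600
% unitron express @prev h week
  30301200
% reckoner shrink 77
  -77
% reckoner raiseby @prev
  -154
% reckoner divby @prev
  1
% reckoner tell
  1
% reckoner divby 8
  1/8
% reckoner tell
  1/8
% reckoner raiseby -46
  -367/8
% reckoner shrink 52/9
  -3719/72
% reckoner divby 61
  -3719/4392
% reckoner tell
  -3719/4392

Answer: acc=-3719/4392


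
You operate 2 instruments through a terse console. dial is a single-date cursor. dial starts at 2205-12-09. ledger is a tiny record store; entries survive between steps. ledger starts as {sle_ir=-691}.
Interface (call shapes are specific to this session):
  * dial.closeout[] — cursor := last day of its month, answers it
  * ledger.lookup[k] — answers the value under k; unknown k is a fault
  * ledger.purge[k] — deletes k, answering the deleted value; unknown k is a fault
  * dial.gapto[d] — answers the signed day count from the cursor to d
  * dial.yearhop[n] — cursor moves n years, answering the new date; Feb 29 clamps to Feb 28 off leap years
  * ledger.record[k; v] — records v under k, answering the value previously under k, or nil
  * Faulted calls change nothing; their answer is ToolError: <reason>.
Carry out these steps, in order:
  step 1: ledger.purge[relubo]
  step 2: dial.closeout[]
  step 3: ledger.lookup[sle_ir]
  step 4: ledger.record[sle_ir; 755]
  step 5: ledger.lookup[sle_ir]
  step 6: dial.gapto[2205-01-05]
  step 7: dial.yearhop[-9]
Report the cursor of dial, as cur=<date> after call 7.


Answer: cur=2196-12-31

Derivation:
Then ledger.purge with relubo, which returns ToolError: no such key relubo.
I use dial.closeout, and observe 2205-12-31.
I invoke ledger.lookup with sle_ir, giving -691.
I try ledger.record with sle_ir, 755, — result: -691.
I run ledger.lookup with sle_ir, — result: 755.
Invoking dial.gapto with 2205-01-05, → -360.
Invoking dial.yearhop with -9: 2196-12-31.


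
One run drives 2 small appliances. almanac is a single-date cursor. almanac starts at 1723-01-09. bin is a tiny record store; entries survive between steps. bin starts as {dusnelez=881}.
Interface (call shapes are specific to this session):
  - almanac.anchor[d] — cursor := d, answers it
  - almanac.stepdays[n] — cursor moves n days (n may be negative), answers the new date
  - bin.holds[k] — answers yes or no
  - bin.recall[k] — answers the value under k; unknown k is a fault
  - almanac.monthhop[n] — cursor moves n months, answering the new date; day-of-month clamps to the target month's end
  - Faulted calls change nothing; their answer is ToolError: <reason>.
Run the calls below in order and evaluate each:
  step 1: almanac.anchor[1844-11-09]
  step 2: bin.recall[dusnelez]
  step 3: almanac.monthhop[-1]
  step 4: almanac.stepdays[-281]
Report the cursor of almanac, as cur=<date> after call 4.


;; almanac.anchor(1844-11-09) == 1844-11-09
;; bin.recall(dusnelez) == 881
;; almanac.monthhop(-1) == 1844-10-09
;; almanac.stepdays(-281) == 1844-01-02

Answer: cur=1844-01-02


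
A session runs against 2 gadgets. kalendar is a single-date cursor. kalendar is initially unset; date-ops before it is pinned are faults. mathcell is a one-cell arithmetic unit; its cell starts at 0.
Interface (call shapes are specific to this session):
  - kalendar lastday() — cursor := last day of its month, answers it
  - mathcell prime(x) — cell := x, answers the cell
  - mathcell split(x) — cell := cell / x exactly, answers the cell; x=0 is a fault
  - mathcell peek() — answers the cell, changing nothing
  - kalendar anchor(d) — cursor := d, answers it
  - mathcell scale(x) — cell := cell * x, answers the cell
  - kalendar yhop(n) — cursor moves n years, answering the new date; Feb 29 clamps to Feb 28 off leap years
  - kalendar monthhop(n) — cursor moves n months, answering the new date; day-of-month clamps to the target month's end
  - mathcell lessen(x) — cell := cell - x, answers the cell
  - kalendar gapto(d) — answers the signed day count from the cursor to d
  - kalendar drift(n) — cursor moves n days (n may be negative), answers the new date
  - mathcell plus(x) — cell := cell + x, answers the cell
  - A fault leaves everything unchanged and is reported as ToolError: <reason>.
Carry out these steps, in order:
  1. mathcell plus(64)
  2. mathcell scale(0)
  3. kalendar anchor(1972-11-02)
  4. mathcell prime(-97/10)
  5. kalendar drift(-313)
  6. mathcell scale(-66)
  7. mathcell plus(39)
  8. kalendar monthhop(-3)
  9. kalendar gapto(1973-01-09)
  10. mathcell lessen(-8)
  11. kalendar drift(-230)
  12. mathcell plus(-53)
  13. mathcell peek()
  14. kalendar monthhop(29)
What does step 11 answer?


$ mathcell plus 64
  64
$ mathcell scale 0
  0
$ kalendar anchor 1972-11-02
  1972-11-02
$ mathcell prime -97/10
  -97/10
$ kalendar drift -313
  1971-12-25
$ mathcell scale -66
  3201/5
$ mathcell plus 39
  3396/5
$ kalendar monthhop -3
  1971-09-25
$ kalendar gapto 1973-01-09
  472
$ mathcell lessen -8
  3436/5
$ kalendar drift -230
  1971-02-07
$ mathcell plus -53
  3171/5
$ mathcell peek
  3171/5
$ kalendar monthhop 29
  1973-07-07

Answer: 1971-02-07


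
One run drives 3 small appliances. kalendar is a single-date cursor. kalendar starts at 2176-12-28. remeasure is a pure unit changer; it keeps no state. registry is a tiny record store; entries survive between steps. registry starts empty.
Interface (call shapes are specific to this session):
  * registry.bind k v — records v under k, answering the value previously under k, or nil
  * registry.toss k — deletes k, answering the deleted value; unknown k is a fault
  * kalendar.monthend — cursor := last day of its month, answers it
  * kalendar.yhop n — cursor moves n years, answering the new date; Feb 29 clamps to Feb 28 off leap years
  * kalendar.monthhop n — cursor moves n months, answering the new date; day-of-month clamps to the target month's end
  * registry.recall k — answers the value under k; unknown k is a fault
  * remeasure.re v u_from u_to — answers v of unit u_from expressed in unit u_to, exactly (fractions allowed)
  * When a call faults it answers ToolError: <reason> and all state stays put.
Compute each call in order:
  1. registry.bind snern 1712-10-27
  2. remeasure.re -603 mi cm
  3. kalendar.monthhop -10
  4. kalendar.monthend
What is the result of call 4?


Answer: 2176-02-29

Derivation:
# 1. registry.bind(k→snern, v→1712-10-27) -> nil
# 2. remeasure.re(v→-603, u_from→mi, u_to→cm) -> -485217216/5
# 3. kalendar.monthhop(n→-10) -> 2176-02-28
# 4. kalendar.monthend() -> 2176-02-29


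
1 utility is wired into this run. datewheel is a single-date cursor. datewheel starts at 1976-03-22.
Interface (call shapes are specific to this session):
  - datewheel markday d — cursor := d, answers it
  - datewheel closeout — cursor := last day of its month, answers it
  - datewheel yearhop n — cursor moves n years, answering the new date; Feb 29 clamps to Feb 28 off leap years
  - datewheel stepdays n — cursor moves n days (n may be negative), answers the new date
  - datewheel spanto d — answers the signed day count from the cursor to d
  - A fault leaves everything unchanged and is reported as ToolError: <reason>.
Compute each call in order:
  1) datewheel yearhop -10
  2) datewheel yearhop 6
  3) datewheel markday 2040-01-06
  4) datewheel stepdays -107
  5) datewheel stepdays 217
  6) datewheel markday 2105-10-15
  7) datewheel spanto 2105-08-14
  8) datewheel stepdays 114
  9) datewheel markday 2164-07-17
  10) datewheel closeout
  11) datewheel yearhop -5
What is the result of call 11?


Answer: 2159-07-31

Derivation:
! 1. datewheel yearhop(n→-10) : 1966-03-22
! 2. datewheel yearhop(n→6) : 1972-03-22
! 3. datewheel markday(d→2040-01-06) : 2040-01-06
! 4. datewheel stepdays(n→-107) : 2039-09-21
! 5. datewheel stepdays(n→217) : 2040-04-25
! 6. datewheel markday(d→2105-10-15) : 2105-10-15
! 7. datewheel spanto(d→2105-08-14) : -62
! 8. datewheel stepdays(n→114) : 2106-02-06
! 9. datewheel markday(d→2164-07-17) : 2164-07-17
! 10. datewheel closeout() : 2164-07-31
! 11. datewheel yearhop(n→-5) : 2159-07-31


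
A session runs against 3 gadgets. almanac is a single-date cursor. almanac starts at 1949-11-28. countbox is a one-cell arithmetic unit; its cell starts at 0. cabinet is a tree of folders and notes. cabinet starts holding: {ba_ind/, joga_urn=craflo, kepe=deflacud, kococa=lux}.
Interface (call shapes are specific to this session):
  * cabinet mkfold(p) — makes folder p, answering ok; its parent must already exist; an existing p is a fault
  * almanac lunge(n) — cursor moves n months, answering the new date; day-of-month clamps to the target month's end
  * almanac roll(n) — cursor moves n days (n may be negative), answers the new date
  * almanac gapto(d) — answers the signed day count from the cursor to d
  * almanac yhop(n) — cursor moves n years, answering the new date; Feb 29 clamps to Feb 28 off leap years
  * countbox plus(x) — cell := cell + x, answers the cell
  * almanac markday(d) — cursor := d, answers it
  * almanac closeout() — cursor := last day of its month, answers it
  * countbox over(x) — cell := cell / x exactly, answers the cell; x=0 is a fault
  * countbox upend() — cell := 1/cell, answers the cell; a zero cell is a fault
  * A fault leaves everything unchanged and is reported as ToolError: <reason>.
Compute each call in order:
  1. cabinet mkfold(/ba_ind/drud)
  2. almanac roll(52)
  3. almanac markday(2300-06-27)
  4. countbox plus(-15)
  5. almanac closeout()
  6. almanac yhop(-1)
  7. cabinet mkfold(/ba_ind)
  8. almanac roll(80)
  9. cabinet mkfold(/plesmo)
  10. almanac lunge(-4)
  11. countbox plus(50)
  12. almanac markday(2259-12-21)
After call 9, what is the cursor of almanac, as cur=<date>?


Answer: cur=2299-09-18

Derivation:
I try cabinet mkfold(p=/ba_ind/drud), which returns ok.
I try almanac roll(n=52), → 1950-01-19.
Using almanac markday(d=2300-06-27): 2300-06-27.
I call countbox plus(x=-15), and see -15.
I run almanac closeout, → 2300-06-30.
Now I run almanac yhop(n=-1), → 2299-06-30.
Now I run cabinet mkfold(p=/ba_ind), giving ToolError: exists.
Now I run almanac roll(n=80), → 2299-09-18.
Now I run cabinet mkfold(p=/plesmo), and see ok.
I call almanac lunge(n=-4), — result: 2299-05-18.
Calling countbox plus(x=50), and get 35.
I run almanac markday(d=2259-12-21), and get 2259-12-21.


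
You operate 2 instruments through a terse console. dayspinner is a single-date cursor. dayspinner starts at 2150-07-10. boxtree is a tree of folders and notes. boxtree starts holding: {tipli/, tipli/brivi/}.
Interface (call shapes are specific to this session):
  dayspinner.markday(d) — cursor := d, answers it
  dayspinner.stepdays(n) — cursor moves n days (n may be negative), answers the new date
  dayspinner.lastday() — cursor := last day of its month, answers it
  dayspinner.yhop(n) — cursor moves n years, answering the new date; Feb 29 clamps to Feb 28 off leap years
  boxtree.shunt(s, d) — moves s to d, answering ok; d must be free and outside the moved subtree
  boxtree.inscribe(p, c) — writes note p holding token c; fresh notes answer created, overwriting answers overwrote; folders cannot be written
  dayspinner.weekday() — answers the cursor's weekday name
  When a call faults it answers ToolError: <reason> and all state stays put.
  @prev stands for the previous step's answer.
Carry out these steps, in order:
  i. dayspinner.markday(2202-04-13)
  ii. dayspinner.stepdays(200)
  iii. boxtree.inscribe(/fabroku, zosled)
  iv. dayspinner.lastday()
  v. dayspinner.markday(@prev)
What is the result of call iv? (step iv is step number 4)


Answer: 2202-10-31

Derivation:
;; markday(d=2202-04-13) => 2202-04-13
;; stepdays(n=200) => 2202-10-30
;; inscribe(p=/fabroku, c=zosled) => created
;; lastday() => 2202-10-31
;; markday(d=@prev) => 2202-10-31


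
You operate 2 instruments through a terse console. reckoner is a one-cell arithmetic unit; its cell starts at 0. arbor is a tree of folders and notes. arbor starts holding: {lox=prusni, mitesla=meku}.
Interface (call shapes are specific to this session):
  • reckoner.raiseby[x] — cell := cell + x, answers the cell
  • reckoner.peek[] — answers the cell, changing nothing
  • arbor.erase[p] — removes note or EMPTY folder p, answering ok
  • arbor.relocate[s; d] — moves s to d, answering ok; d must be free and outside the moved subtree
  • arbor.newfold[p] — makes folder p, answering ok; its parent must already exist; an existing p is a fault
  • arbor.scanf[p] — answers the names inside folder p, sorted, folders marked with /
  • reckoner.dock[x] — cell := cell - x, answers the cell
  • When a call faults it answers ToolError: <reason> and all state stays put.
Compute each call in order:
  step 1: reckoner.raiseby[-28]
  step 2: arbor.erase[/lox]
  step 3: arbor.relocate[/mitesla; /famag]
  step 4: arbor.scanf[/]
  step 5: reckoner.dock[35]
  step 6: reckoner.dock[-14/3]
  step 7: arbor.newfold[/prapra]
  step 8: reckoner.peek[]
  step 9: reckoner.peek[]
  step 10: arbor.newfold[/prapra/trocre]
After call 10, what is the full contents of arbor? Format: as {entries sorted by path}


>>> reckoner.raiseby x→-28
= -28
>>> arbor.erase p→/lox
= ok
>>> arbor.relocate s→/mitesla d→/famag
= ok
>>> arbor.scanf p→/
= [famag]
>>> reckoner.dock x→35
= -63
>>> reckoner.dock x→-14/3
= -175/3
>>> arbor.newfold p→/prapra
= ok
>>> reckoner.peek
= -175/3
>>> reckoner.peek
= -175/3
>>> arbor.newfold p→/prapra/trocre
= ok

Answer: {famag=meku, prapra/, prapra/trocre/}


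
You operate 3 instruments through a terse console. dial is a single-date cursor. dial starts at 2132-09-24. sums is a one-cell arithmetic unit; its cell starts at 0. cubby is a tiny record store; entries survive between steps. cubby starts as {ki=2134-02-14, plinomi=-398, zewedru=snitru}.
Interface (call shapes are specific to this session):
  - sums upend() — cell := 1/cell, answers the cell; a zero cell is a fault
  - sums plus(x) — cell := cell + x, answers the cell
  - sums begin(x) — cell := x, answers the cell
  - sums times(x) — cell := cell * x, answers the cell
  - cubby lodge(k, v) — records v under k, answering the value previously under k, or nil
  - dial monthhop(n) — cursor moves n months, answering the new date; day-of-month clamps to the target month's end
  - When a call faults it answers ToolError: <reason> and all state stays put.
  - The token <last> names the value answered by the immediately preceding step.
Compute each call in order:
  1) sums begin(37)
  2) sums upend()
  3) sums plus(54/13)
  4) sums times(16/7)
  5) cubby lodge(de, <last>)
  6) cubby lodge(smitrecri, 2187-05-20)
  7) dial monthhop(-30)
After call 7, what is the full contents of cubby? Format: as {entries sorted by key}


Answer: {de=32176/3367, ki=2134-02-14, plinomi=-398, smitrecri=2187-05-20, zewedru=snitru}

Derivation:
-- sums begin(x=37) ~> 37
-- sums upend() ~> 1/37
-- sums plus(x=54/13) ~> 2011/481
-- sums times(x=16/7) ~> 32176/3367
-- cubby lodge(k=de, v=<last>) ~> nil
-- cubby lodge(k=smitrecri, v=2187-05-20) ~> nil
-- dial monthhop(n=-30) ~> 2130-03-24


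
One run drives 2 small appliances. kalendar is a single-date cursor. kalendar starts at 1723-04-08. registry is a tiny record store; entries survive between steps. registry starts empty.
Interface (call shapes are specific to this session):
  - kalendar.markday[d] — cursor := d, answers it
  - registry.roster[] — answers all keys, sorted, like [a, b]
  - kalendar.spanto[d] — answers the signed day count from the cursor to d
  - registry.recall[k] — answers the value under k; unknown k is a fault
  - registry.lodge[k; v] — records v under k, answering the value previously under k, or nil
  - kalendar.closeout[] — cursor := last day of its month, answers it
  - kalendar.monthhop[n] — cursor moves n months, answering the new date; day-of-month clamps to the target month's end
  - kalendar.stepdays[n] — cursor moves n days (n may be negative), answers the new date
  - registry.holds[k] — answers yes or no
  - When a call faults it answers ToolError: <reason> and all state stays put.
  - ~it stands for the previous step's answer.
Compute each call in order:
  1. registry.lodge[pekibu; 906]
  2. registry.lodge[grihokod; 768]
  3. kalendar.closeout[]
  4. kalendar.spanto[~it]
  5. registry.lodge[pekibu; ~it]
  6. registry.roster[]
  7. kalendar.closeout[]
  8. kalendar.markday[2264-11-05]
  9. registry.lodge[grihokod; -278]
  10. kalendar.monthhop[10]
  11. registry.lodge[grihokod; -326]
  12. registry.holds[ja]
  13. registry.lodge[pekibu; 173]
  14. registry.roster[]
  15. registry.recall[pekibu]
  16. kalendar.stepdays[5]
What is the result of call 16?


>> registry.lodge(k='pekibu', v='906')
<< nil
>> registry.lodge(k='grihokod', v='768')
<< nil
>> kalendar.closeout()
<< 1723-04-30
>> kalendar.spanto(d='~it')
<< 0
>> registry.lodge(k='pekibu', v='~it')
<< 906
>> registry.roster()
<< [grihokod, pekibu]
>> kalendar.closeout()
<< 1723-04-30
>> kalendar.markday(d='2264-11-05')
<< 2264-11-05
>> registry.lodge(k='grihokod', v='-278')
<< 768
>> kalendar.monthhop(n='10')
<< 2265-09-05
>> registry.lodge(k='grihokod', v='-326')
<< -278
>> registry.holds(k='ja')
<< no
>> registry.lodge(k='pekibu', v='173')
<< 0
>> registry.roster()
<< [grihokod, pekibu]
>> registry.recall(k='pekibu')
<< 173
>> kalendar.stepdays(n='5')
<< 2265-09-10

Answer: 2265-09-10


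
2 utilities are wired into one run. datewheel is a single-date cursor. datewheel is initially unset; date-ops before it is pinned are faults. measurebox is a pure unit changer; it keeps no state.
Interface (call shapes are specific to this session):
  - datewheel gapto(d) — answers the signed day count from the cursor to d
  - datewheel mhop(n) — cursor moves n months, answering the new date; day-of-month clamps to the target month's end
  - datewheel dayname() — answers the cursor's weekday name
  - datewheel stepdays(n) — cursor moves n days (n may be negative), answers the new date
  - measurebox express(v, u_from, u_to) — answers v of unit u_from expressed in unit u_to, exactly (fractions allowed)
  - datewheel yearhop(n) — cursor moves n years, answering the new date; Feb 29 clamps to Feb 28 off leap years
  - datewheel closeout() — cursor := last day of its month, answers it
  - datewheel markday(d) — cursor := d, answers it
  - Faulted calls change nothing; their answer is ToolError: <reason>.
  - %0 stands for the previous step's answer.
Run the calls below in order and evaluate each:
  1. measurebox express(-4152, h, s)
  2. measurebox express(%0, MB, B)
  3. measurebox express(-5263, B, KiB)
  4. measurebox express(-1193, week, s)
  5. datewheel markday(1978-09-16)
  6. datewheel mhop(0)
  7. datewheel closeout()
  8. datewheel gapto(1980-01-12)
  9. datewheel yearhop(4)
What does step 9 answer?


;; 1. measurebox express(v=-4152, u_from=h, u_to=s) => -14947200
;; 2. measurebox express(v=%0, u_from=MB, u_to=B) => -14947200000000
;; 3. measurebox express(v=-5263, u_from=B, u_to=KiB) => -5263/1024
;; 4. measurebox express(v=-1193, u_from=week, u_to=s) => -721526400
;; 5. datewheel markday(d=1978-09-16) => 1978-09-16
;; 6. datewheel mhop(n=0) => 1978-09-16
;; 7. datewheel closeout() => 1978-09-30
;; 8. datewheel gapto(d=1980-01-12) => 469
;; 9. datewheel yearhop(n=4) => 1982-09-30

Answer: 1982-09-30


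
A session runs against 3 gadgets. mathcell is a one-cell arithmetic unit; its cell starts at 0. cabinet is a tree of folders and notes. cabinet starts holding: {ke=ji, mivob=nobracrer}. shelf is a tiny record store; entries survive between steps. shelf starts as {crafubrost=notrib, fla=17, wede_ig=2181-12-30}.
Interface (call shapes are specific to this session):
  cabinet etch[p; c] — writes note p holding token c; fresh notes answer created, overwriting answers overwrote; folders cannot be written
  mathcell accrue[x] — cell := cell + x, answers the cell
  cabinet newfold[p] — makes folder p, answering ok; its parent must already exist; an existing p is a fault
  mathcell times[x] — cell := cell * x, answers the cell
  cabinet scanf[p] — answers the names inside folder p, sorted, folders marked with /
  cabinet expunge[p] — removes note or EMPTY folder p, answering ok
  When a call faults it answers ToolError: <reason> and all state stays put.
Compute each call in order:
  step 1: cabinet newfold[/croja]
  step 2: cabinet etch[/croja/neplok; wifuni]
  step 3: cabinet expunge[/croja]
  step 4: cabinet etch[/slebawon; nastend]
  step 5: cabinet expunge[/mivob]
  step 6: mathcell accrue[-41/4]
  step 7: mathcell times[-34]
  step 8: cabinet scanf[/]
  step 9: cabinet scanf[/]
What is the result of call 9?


~$ cabinet newfold p=/croja
[out] ok
~$ cabinet etch p=/croja/neplok c=wifuni
[out] created
~$ cabinet expunge p=/croja
[out] ToolError: not empty
~$ cabinet etch p=/slebawon c=nastend
[out] created
~$ cabinet expunge p=/mivob
[out] ok
~$ mathcell accrue x=-41/4
[out] -41/4
~$ mathcell times x=-34
[out] 697/2
~$ cabinet scanf p=/
[out] [croja/, ke, slebawon]
~$ cabinet scanf p=/
[out] [croja/, ke, slebawon]

Answer: [croja/, ke, slebawon]
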